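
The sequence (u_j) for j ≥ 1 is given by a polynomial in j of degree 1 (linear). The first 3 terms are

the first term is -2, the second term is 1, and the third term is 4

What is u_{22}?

61

1st diffs: 3, 3 (constant).
So u_j = 3j - 5.
Evaluating at j = 22 gives u_{22} = 61.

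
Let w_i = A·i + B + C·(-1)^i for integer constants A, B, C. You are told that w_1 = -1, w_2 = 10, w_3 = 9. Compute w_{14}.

70

Write the equations: A + B - C = -1; 2A + B + C = 10; 3A + B - C = 9.
Subtracting the first from the second: A + 2C = 11.
Subtracting the second from the third: A - 2C = -1.
Solving: C = 3, A = 5, then B = -3.
Hence w_{14} = 5·14 + (-3) + 3·1 = 70.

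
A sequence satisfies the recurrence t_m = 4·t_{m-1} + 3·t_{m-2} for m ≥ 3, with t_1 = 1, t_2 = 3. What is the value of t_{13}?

Step forward from the initial values:
t_3 = 15, t_4 = 69, t_5 = 321, …, t_{10} = 694563, t_{11} = 3226767, t_{12} = 14990757, t_{13} = 69643329.

69643329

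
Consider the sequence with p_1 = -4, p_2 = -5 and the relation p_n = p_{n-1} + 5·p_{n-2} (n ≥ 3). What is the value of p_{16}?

-12906050

Compute successive terms:
p_3 = -25  p_4 = -50  p_5 = -175  …  p_{13} = -595300  p_{14} = -1654925  p_{15} = -4631425  p_{16} = -12906050.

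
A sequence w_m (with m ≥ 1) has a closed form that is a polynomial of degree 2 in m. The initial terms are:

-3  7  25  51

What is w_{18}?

1255

1st diffs: 10, 18, 26.
2nd diffs: 8, 8 (constant).
Newton forward-difference form: w_m = -3 + 10·C(m-1,1) + 8·C(m-1,2).
At m = 18: m-1 = 17, so w_{18} = -3 + 170 + 1088 = 1255.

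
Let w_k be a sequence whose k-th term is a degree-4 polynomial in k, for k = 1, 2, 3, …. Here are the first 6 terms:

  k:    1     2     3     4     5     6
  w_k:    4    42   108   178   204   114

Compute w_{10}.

-3686

1st diffs: 38, 66, 70, 26, -90.
2nd diffs: 28, 4, -44, -116.
3rd diffs: -24, -48, -72.
4th diffs: -24, -24 (constant).
Newton forward-difference form: w_k = 4 + 38·C(k-1,1) + 28·C(k-1,2) + (-24)·C(k-1,3) + (-24)·C(k-1,4).
At k = 10: k-1 = 9, so w_{10} = 4 + 342 + 1008 - 2016 - 3024 = -3686.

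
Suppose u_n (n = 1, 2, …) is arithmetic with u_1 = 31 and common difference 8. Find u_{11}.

111

u_n = 31 + (n - 1)·8.
u_{11} = 31 + 10·8 = 111.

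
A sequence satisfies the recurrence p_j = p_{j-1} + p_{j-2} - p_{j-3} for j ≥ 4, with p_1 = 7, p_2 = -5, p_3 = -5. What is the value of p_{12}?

Step forward from the initial values:
p_4 = -17  p_5 = -17  p_6 = -29  p_7 = -29  p_8 = -41  p_9 = -41  p_{10} = -53  p_{11} = -53  p_{12} = -65.

-65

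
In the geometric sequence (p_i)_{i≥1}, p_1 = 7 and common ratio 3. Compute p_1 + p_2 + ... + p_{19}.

4067915131

p_i = 7·3^(i-1).
S = 7·(3^19 - 1)/(3 - 1) = 7·(1162261467 - 1)/(2) = 4067915131.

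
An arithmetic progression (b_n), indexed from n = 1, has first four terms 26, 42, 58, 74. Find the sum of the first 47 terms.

18518

Common difference d = 16.
b_n = 26 + (n - 1)·16.
b_{47} = 762; S = 47·(26 + 762)/2 = 18518.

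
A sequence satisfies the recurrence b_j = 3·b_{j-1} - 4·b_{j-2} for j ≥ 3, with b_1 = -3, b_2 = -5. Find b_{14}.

Applying the relation repeatedly:
b_3 = -3;  b_4 = 11;  b_5 = 45;  …;  b_{11} = -2115;  b_{12} = -181;  b_{13} = 7917;  b_{14} = 24475.

24475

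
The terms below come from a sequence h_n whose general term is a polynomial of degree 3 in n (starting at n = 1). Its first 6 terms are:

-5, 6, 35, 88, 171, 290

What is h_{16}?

1st diffs: 11, 29, 53, 83, 119.
2nd diffs: 18, 24, 30, 36.
3rd diffs: 6, 6, 6 (constant).
Newton forward-difference form: h_n = -5 + 11·C(n-1,1) + 18·C(n-1,2) + 6·C(n-1,3).
At n = 16: n-1 = 15, so h_{16} = -5 + 165 + 1890 + 2730 = 4780.

4780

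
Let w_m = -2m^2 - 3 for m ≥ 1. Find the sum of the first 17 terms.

Over m = 1..17: Σm = 153, Σm² = 1785.
Total = (-2)·1785 + (-3)·17 = -3621.

-3621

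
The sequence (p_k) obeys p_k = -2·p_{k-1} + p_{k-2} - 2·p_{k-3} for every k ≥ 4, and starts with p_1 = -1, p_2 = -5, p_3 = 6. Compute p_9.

2230

Compute successive terms:
p_4 = -15, p_5 = 46, p_6 = -119, p_7 = 314, p_8 = -839, p_9 = 2230.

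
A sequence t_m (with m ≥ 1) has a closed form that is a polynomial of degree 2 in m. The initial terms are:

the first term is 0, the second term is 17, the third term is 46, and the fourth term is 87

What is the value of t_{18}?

1921

1st diffs: 17, 29, 41.
2nd diffs: 12, 12 (constant).
Newton forward-difference form: t_m = 17·C(m-1,1) + 12·C(m-1,2).
At m = 18: m-1 = 17, so t_{18} = 289 + 1632 = 1921.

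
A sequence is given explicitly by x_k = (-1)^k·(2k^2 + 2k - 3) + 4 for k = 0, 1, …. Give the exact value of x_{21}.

-917

(-1)^21 = -1; 2k^2 + 2k - 3 at k=21 is 921; so x_{21} = -917.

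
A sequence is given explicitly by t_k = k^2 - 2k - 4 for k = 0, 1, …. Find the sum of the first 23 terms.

Over k = 0..22: Σk = 253, Σk² = 3795.
Total = (1)·3795 + (-2)·253 + (-4)·23 = 3197.

3197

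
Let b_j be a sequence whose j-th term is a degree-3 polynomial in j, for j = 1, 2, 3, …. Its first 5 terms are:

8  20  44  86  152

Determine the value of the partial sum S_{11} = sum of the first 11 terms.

4708

1st diffs: 12, 24, 42, 66.
2nd diffs: 12, 18, 24.
3rd diffs: 6, 6 (constant).
So b_j = j^3 + 5j + 2.
Continuing: …, 248, 380, 554, 776, …, b_{11} = 1388.
Summing j = 1..11 (11 terms) gives 4708.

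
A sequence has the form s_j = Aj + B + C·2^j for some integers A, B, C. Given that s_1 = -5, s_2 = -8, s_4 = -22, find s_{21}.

The three given values yield: A + B + 2C = -5; 2A + B + 4C = -8; 4A + B + 16C = -22.
Subtracting the first from the second: A + 2C = -3.
Subtracting the second from the third: 2A + 12C = -14.
Solving: C = -1, A = -1, then B = -2.
Hence s_{21} = -1·21 + (-2) + (-1)·2097152 = -2097175.

-2097175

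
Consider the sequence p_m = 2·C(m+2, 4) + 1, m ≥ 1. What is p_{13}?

2731

C(15, 4) = 1365, so p_{13} = 2731.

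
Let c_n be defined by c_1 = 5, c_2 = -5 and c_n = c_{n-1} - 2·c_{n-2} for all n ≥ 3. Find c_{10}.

115

Iterate the recurrence:
c_3 = -15  c_4 = -5  c_5 = 25  c_6 = 35  c_7 = -15  c_8 = -85  c_9 = -55  c_{10} = 115.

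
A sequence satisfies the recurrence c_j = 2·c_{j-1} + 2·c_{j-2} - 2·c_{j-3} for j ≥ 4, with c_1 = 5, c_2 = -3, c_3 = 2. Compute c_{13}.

Step forward from the initial values:
c_4 = -12;  c_5 = -14;  c_6 = -56;  c_7 = -116;  c_8 = -316;  c_9 = -752;  c_{10} = -1904;  c_{11} = -4680;  c_{12} = -11664;  c_{13} = -28880.

-28880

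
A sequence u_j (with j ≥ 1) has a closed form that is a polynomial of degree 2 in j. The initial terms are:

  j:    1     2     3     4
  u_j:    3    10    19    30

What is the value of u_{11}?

163

1st diffs: 7, 9, 11.
2nd diffs: 2, 2 (constant).
Newton forward-difference form: u_j = 3 + 7·C(j-1,1) + 2·C(j-1,2).
At j = 11: j-1 = 10, so u_{11} = 3 + 70 + 90 = 163.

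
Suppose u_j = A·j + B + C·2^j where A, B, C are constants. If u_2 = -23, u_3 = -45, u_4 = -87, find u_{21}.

-10485801

At j = 2, 3, 4: 2A + B + 4C = -23; 3A + B + 8C = -45; 4A + B + 16C = -87.
Subtracting the first from the second: A + 4C = -22.
Subtracting the second from the third: A + 8C = -42.
Solving: C = -5, A = -2, then B = 1.
Hence u_{21} = -2·21 + 1 + (-5)·2097152 = -10485801.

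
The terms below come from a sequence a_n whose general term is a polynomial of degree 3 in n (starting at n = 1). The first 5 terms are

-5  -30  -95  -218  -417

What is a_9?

-2333

1st diffs: -25, -65, -123, -199.
2nd diffs: -40, -58, -76.
3rd diffs: -18, -18 (constant).
So a_n = -3n^3 - 2n^2 + 2n - 2.
Evaluating at n = 9 gives a_9 = -2333.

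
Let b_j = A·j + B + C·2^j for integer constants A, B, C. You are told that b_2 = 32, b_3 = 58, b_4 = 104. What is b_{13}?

At j = 2, 3, 4: 2A + B + 4C = 32; 3A + B + 8C = 58; 4A + B + 16C = 104.
Subtracting the first from the second: A + 4C = 26.
Subtracting the second from the third: A + 8C = 46.
Solving: C = 5, A = 6, then B = 0.
Hence b_{13} = 6·13 + 0 + 5·8192 = 41038.

41038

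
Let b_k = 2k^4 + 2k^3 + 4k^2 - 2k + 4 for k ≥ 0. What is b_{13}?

b_{13} = 2·13^4 + 2·13^3 + 4·13^2 - 2·13 + 4 = 62170.

62170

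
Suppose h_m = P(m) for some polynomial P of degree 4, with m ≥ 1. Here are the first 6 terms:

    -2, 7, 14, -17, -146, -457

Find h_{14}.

-27497

1st diffs: 9, 7, -31, -129, -311.
2nd diffs: -2, -38, -98, -182.
3rd diffs: -36, -60, -84.
4th diffs: -24, -24 (constant).
So h_m = -m^4 + 4m^3 - 4m - 1.
Evaluating at m = 14 gives h_{14} = -27497.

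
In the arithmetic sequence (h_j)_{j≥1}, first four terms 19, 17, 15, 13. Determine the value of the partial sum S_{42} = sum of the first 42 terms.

-924

Common difference d = -2.
h_j = 19 + (j - 1)·(-2).
h_{42} = -63; S = 42·(19 + (-63))/2 = -924.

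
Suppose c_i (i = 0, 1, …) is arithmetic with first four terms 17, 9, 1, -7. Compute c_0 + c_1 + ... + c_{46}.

-7849

Common difference d = -8.
c_i = 17 + (i - 0)·(-8).
c_{46} = -351; S = 47·(17 + (-351))/2 = -7849.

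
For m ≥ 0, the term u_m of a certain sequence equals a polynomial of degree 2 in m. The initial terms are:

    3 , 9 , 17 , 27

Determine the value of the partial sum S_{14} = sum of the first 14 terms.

1st diffs: 6, 8, 10.
2nd diffs: 2, 2 (constant).
Newton forward-difference form: u_m = 3 + 6·C(m,1) + 2·C(m,2).
Continuing: …, 39, 53, 69, 87, …, u_{13} = 237.
Summing m = 0..13 (14 terms) gives 1316.

1316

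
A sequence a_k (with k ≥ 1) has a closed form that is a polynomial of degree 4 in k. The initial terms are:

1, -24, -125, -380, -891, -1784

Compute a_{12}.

1st diffs: -25, -101, -255, -511, -893.
2nd diffs: -76, -154, -256, -382.
3rd diffs: -78, -102, -126.
4th diffs: -24, -24 (constant).
Newton forward-difference form: a_k = 1 + (-25)·C(k-1,1) + (-76)·C(k-1,2) + (-78)·C(k-1,3) + (-24)·C(k-1,4).
At k = 12: k-1 = 11, so a_{12} = 1 - 275 - 4180 - 12870 - 7920 = -25244.

-25244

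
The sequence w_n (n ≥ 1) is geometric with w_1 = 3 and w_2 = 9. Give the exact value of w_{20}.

3486784401

Common ratio r = 3.
w_n = 3·3^(n-1).
w_{20} = 3·3^19 = 3486784401.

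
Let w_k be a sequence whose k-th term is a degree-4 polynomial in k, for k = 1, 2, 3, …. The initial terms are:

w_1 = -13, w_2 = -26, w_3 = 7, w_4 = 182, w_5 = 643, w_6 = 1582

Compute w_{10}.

15638

1st diffs: -13, 33, 175, 461, 939.
2nd diffs: 46, 142, 286, 478.
3rd diffs: 96, 144, 192.
4th diffs: 48, 48 (constant).
Newton forward-difference form: w_k = -13 + (-13)·C(k-1,1) + 46·C(k-1,2) + 96·C(k-1,3) + 48·C(k-1,4).
At k = 10: k-1 = 9, so w_{10} = -13 - 117 + 1656 + 8064 + 6048 = 15638.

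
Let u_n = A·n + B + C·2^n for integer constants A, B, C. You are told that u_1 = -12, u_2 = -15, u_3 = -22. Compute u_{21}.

-4194292

The three given values yield: A + B + 2C = -12; 2A + B + 4C = -15; 3A + B + 8C = -22.
Subtracting the first from the second: A + 2C = -3.
Subtracting the second from the third: A + 4C = -7.
Solving: C = -2, A = 1, then B = -9.
So u_n = 1·n + (-9) + (-2)·2^n; at n=21 this is -4194292.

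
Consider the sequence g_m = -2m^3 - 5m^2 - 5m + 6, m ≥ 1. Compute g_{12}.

g_{12} = -2·12^3 - 5·12^2 - 5·12 + 6 = -4230.

-4230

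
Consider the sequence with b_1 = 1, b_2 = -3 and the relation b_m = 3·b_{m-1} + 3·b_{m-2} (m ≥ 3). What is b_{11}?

Applying the relation repeatedly:
b_3 = -6  b_4 = -27  b_5 = -99  b_6 = -378  b_7 = -1431  b_8 = -5427  b_9 = -20574  b_{10} = -78003  b_{11} = -295731.

-295731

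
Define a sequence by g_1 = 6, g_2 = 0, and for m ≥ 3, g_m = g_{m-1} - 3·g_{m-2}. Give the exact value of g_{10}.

g_3 = -18, g_4 = -18, g_5 = 36, g_6 = 90, g_7 = -18, g_8 = -288, g_9 = -234, g_{10} = 630.

630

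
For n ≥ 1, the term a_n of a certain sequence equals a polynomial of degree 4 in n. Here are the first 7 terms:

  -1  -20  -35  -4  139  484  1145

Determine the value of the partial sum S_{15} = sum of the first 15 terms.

1st diffs: -19, -15, 31, 143, 345, 661.
2nd diffs: 4, 46, 112, 202, 316.
3rd diffs: 42, 66, 90, 114.
4th diffs: 24, 24, 24 (constant).
Newton forward-difference form: a_n = -1 + (-19)·C(n-1,1) + 4·C(n-1,2) + 42·C(n-1,3) + 24·C(n-1,4).
Continuing: …, 2260, 3991, 6524, 10069, …, a_{15} = 39409.
Summing n = 1..15 (15 terms) gives 129212.

129212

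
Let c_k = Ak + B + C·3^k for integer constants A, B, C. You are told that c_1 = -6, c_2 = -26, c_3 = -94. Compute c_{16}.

Write the equations: A + B + 3C = -6; 2A + B + 9C = -26; 3A + B + 27C = -94.
Subtracting the first from the second: A + 6C = -20.
Subtracting the second from the third: A + 18C = -68.
Solving: C = -4, A = 4, then B = 2.
Hence c_{16} = 4·16 + 2 + (-4)·43046721 = -172186818.

-172186818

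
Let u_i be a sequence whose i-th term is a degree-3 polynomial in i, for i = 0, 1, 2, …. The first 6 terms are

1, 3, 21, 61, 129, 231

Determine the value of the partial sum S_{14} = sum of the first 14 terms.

1st diffs: 2, 18, 40, 68, 102.
2nd diffs: 16, 22, 28, 34.
3rd diffs: 6, 6, 6 (constant).
So u_i = i^3 + 5i^2 - 4i + 1.
Continuing: …, 373, 561, 801, 1099, …, u_{13} = 2991.
Summing i = 0..13 (14 terms) gives 12026.

12026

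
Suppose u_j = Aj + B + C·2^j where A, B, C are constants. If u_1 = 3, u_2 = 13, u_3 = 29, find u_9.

1565

Plug in j = 1, 2, 3: A + B + 2C = 3; 2A + B + 4C = 13; 3A + B + 8C = 29.
Subtracting the first from the second: A + 2C = 10.
Subtracting the second from the third: A + 4C = 16.
Solving: C = 3, A = 4, then B = -7.
Hence u_9 = 4·9 + (-7) + 3·512 = 1565.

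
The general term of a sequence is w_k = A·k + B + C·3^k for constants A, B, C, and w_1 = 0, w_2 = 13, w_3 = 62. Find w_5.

Plug in k = 1, 2, 3: A + B + 3C = 0; 2A + B + 9C = 13; 3A + B + 27C = 62.
Subtracting the first from the second: A + 6C = 13.
Subtracting the second from the third: A + 18C = 49.
Solving: C = 3, A = -5, then B = -4.
Therefore w_5 = -25 + (-4) + 3·243 = 700.

700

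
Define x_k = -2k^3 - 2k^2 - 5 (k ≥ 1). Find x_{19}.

-14445

x_{19} = -2·19^3 - 2·19^2 - 5 = -14445.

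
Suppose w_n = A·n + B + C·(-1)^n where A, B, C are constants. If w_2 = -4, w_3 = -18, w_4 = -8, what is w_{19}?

-50

Write the equations: 2A + B + C = -4; 3A + B - C = -18; 4A + B + C = -8.
Subtracting the first from the second: A - 2C = -14.
Subtracting the second from the third: A + 2C = 10.
Solving: C = 6, A = -2, then B = -6.
Therefore w_{19} = -38 + (-6) + 6·(-1) = -50.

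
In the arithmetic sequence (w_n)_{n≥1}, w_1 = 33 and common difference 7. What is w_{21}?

173

w_n = 33 + (n - 1)·7.
w_{21} = 33 + 20·7 = 173.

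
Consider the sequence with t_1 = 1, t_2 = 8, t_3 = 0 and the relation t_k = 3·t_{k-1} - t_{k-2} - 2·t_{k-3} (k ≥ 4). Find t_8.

-734

Applying the relation repeatedly:
t_4 = -10; t_5 = -46; t_6 = -128; t_7 = -318; t_8 = -734.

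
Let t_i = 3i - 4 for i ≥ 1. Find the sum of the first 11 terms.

154

Over i = 1..11: Σi = 66.
Total = (3)·66 + (-4)·11 = 154.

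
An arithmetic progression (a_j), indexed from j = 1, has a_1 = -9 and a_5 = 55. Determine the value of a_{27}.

Common difference d = (55 - (-9)) / (5 - 1) = 16.
a_j = -9 + (j - 1)·16.
a_{27} = -9 + 26·16 = 407.

407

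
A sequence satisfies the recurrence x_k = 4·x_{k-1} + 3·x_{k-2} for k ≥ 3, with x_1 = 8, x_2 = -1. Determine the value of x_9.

Compute successive terms:
x_3 = 20;  x_4 = 77;  x_5 = 368;  x_6 = 1703;  x_7 = 7916;  x_8 = 36773;  x_9 = 170840.

170840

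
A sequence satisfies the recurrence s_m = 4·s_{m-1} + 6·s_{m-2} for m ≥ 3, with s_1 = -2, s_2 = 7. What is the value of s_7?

Step forward from the initial values:
s_3 = 16; s_4 = 106; s_5 = 520; s_6 = 2716; s_7 = 13984.

13984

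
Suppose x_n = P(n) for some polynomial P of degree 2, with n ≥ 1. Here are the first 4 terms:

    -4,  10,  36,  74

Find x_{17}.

1660

1st diffs: 14, 26, 38.
2nd diffs: 12, 12 (constant).
Newton forward-difference form: x_n = -4 + 14·C(n-1,1) + 12·C(n-1,2).
At n = 17: n-1 = 16, so x_{17} = -4 + 224 + 1440 = 1660.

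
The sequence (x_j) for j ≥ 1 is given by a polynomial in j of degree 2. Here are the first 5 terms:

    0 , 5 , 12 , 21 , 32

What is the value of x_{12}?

165

1st diffs: 5, 7, 9, 11.
2nd diffs: 2, 2, 2 (constant).
So x_j = j^2 + 2j - 3.
Evaluating at j = 12 gives x_{12} = 165.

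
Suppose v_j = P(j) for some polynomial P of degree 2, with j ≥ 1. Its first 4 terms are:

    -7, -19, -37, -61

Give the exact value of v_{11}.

1st diffs: -12, -18, -24.
2nd diffs: -6, -6 (constant).
So v_j = -3j^2 - 3j - 1.
Evaluating at j = 11 gives v_{11} = -397.

-397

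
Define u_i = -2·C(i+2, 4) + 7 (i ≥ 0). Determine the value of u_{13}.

-2723

C(15, 4) = 1365, so u_{13} = -2723.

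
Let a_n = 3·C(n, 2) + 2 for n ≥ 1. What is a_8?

C(8, 2) = 28, so a_8 = 86.

86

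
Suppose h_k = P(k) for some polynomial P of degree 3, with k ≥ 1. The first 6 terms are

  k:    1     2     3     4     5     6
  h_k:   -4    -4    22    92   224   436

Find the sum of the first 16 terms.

47256

1st diffs: 0, 26, 70, 132, 212.
2nd diffs: 26, 44, 62, 80.
3rd diffs: 18, 18, 18 (constant).
So h_k = 3k^3 - 5k^2 - 6k + 4.
Continuing: …, 746, 1172, 1732, 2444, …, h_{16} = 10916.
Summing k = 1..16 (16 terms) gives 47256.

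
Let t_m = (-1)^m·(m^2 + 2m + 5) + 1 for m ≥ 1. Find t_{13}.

-199

(-1)^13 = -1; m^2 + 2m + 5 at m=13 is 200; so t_{13} = -199.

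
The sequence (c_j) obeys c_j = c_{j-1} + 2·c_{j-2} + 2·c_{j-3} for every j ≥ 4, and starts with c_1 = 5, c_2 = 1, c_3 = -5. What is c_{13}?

1415

Compute successive terms:
c_4 = 7; c_5 = -1; c_6 = 3; c_7 = 15; c_8 = 19; c_9 = 55; c_{10} = 123; c_{11} = 271; c_{12} = 627; c_{13} = 1415.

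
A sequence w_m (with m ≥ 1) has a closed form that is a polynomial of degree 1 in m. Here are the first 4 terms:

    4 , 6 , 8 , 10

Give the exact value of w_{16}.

34

1st diffs: 2, 2, 2 (constant).
So w_m = 2m + 2.
Evaluating at m = 16 gives w_{16} = 34.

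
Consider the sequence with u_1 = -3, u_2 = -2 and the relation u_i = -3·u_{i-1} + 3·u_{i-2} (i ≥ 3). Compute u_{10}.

u_3 = -3  u_4 = 3  u_5 = -18  u_6 = 63  u_7 = -243  u_8 = 918  u_9 = -3483  u_{10} = 13203.

13203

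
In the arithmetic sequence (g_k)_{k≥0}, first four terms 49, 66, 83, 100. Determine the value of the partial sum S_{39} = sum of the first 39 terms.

Common difference d = 17.
g_k = 49 + (k - 0)·17.
g_{38} = 695; S = 39·(49 + 695)/2 = 14508.

14508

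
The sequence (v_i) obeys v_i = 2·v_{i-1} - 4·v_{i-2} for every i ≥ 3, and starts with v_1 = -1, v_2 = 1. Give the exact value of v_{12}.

v_3 = 6;  v_4 = 8;  v_5 = -8;  v_6 = -48;  v_7 = -64;  v_8 = 64;  v_9 = 384;  v_{10} = 512;  v_{11} = -512;  v_{12} = -3072.

-3072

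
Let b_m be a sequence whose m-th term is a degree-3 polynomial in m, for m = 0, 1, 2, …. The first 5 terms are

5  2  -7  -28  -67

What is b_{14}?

1st diffs: -3, -9, -21, -39.
2nd diffs: -6, -12, -18.
3rd diffs: -6, -6 (constant).
Newton forward-difference form: b_m = 5 + (-3)·C(m,1) + (-6)·C(m,2) + (-6)·C(m,3).
At m = 14: m = 14, so b_{14} = 5 - 42 - 546 - 2184 = -2767.

-2767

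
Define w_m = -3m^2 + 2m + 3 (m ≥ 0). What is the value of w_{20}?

-1157

w_{20} = -3·20^2 + 2·20 + 3 = -1157.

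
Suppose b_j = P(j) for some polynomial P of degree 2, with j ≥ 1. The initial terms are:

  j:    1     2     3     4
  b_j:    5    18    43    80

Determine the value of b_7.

263

1st diffs: 13, 25, 37.
2nd diffs: 12, 12 (constant).
Newton forward-difference form: b_j = 5 + 13·C(j-1,1) + 12·C(j-1,2).
At j = 7: j-1 = 6, so b_7 = 5 + 78 + 180 = 263.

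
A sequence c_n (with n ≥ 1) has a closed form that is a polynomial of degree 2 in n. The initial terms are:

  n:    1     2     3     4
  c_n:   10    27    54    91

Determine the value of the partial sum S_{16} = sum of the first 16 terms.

7800

1st diffs: 17, 27, 37.
2nd diffs: 10, 10 (constant).
Newton forward-difference form: c_n = 10 + 17·C(n-1,1) + 10·C(n-1,2).
Continuing: …, 138, 195, 262, 339, …, c_{16} = 1315.
Summing n = 1..16 (16 terms) gives 7800.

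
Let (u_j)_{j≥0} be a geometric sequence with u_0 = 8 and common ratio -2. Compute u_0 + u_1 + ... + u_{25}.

-178956968

u_j = 8·(-2)^(j-0).
S = 8·((-2)^26 - 1)/(-2 - 1) = 8·(67108864 - 1)/(-3) = -178956968.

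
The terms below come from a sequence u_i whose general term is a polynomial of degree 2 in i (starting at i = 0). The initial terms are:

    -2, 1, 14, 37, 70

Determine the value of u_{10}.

1st diffs: 3, 13, 23, 33.
2nd diffs: 10, 10, 10 (constant).
So u_i = 5i^2 - 2i - 2.
Evaluating at i = 10 gives u_{10} = 478.

478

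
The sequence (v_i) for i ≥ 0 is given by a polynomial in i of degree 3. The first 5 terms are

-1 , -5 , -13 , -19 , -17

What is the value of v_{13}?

1351

1st diffs: -4, -8, -6, 2.
2nd diffs: -4, 2, 8.
3rd diffs: 6, 6 (constant).
Newton forward-difference form: v_i = -1 + (-4)·C(i,1) + (-4)·C(i,2) + 6·C(i,3).
At i = 13: i = 13, so v_{13} = -1 - 52 - 312 + 1716 = 1351.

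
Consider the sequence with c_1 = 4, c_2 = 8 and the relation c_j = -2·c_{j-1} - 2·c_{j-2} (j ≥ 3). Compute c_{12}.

Compute successive terms:
c_3 = -24, c_4 = 32, c_5 = -16, c_6 = -32, c_7 = 96, c_8 = -128, c_9 = 64, c_{10} = 128, c_{11} = -384, c_{12} = 512.

512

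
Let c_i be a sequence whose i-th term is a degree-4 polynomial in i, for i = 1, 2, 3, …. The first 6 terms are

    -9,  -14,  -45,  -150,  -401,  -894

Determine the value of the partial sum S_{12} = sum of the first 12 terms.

1st diffs: -5, -31, -105, -251, -493.
2nd diffs: -26, -74, -146, -242.
3rd diffs: -48, -72, -96.
4th diffs: -24, -24 (constant).
Newton forward-difference form: c_i = -9 + (-5)·C(i-1,1) + (-26)·C(i-1,2) + (-48)·C(i-1,3) + (-24)·C(i-1,4).
Continuing: …, -1749, -3110, -5145, -8046, …, c_{12} = -17334.
Summing i = 1..12 (12 terms) gives -48926.

-48926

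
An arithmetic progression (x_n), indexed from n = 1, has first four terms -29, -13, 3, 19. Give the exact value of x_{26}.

371

Common difference d = 16.
x_n = -29 + (n - 1)·16.
x_{26} = -29 + 25·16 = 371.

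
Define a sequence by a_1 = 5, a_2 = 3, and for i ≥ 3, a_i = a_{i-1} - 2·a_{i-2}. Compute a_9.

-79

Iterate the recurrence:
a_3 = -7, a_4 = -13, a_5 = 1, a_6 = 27, a_7 = 25, a_8 = -29, a_9 = -79.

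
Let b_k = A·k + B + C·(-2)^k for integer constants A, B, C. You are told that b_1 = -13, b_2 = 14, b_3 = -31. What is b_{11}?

-8167

Write the equations: A + B - 2C = -13; 2A + B + 4C = 14; 3A + B - 8C = -31.
Subtracting the first from the second: A + 6C = 27.
Subtracting the second from the third: A - 12C = -45.
Solving: C = 4, A = 3, then B = -8.
Therefore b_{11} = 33 + (-8) + 4·(-2048) = -8167.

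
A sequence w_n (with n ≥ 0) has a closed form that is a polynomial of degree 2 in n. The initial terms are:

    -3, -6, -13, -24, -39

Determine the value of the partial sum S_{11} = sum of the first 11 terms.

-858

1st diffs: -3, -7, -11, -15.
2nd diffs: -4, -4, -4 (constant).
Newton forward-difference form: w_n = -3 + (-3)·C(n,1) + (-4)·C(n,2).
Continuing: …, -58, -81, -108, -139, …, w_{10} = -213.
Summing n = 0..10 (11 terms) gives -858.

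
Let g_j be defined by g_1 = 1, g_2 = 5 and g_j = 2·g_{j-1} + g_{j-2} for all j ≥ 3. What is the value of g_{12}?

Step forward from the initial values:
g_3 = 11; g_4 = 27; g_5 = 65; g_6 = 157; g_7 = 379; g_8 = 915; g_9 = 2209; g_{10} = 5333; g_{11} = 12875; g_{12} = 31083.

31083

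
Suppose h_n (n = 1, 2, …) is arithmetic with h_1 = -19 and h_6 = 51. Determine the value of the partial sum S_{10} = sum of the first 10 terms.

440

Common difference d = (51 - (-19)) / (6 - 1) = 14.
h_n = -19 + (n - 1)·14.
h_{10} = 107; S = 10·(-19 + 107)/2 = 440.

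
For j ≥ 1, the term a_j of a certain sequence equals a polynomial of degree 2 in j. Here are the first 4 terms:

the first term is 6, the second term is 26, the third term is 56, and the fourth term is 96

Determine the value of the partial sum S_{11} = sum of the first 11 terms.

1st diffs: 20, 30, 40.
2nd diffs: 10, 10 (constant).
Newton forward-difference form: a_j = 6 + 20·C(j-1,1) + 10·C(j-1,2).
Continuing: …, 146, 206, 276, 356, …, a_{11} = 656.
Summing j = 1..11 (11 terms) gives 2816.

2816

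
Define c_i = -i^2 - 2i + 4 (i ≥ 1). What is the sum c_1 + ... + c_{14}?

Over i = 1..14: Σi = 105, Σi² = 1015.
Total = (-1)·1015 + (-2)·105 + (4)·14 = -1169.

-1169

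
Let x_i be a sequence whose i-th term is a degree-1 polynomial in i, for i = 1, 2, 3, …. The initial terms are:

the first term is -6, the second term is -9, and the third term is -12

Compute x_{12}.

-39

1st diffs: -3, -3 (constant).
So x_i = -3i - 3.
Evaluating at i = 12 gives x_{12} = -39.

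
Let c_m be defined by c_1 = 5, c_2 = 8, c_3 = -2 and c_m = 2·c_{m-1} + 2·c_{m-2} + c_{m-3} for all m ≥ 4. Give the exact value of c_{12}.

Step forward from the initial values:
c_4 = 17; c_5 = 38; c_6 = 108; c_7 = 309; c_8 = 872; c_9 = 2470; c_{10} = 6993; c_{11} = 19798; c_{12} = 56052.

56052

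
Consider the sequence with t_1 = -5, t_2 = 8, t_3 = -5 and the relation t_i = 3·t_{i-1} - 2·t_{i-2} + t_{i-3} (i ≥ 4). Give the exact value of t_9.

Iterate the recurrence:
t_4 = -36;  t_5 = -90;  t_6 = -203;  t_7 = -465;  t_8 = -1079;  t_9 = -2510.

-2510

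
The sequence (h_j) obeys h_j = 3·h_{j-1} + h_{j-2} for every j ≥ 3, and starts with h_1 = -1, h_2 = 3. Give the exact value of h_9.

10592

Compute successive terms:
h_3 = 8; h_4 = 27; h_5 = 89; h_6 = 294; h_7 = 971; h_8 = 3207; h_9 = 10592.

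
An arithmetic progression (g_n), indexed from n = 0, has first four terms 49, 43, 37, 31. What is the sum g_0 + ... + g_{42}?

-3311

Common difference d = -6.
g_n = 49 + (n - 0)·(-6).
g_{42} = -203; S = 43·(49 + (-203))/2 = -3311.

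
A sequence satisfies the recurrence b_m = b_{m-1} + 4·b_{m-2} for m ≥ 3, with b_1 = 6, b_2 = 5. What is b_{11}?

Applying the relation repeatedly:
b_3 = 29; b_4 = 49; b_5 = 165; b_6 = 361; b_7 = 1021; b_8 = 2465; b_9 = 6549; b_{10} = 16409; b_{11} = 42605.

42605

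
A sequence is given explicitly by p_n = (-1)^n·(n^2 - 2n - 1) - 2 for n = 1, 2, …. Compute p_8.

(-1)^8 = 1; n^2 - 2n - 1 at n=8 is 47; so p_8 = 45.

45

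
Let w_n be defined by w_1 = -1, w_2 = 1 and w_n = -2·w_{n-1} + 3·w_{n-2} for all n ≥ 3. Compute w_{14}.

w_3 = -5  w_4 = 13  w_5 = -41  …  w_{11} = -29525  w_{12} = 88573  w_{13} = -265721  w_{14} = 797161.
(Characteristic roots are 1 and -3.)

797161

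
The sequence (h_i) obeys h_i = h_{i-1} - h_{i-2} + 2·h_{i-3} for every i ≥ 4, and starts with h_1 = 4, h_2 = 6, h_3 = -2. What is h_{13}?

92

Compute successive terms:
h_4 = 0;  h_5 = 14;  h_6 = 10;  h_7 = -4;  h_8 = 14;  h_9 = 38;  h_{10} = 16;  h_{11} = 6;  h_{12} = 66;  h_{13} = 92.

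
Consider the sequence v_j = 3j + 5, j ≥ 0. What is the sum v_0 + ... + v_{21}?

Over j = 0..21: Σj = 231.
Total = (3)·231 + (5)·22 = 803.

803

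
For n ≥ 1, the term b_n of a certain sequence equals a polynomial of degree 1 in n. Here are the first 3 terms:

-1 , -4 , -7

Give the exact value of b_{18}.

-52

1st diffs: -3, -3 (constant).
So b_n = -3n + 2.
Evaluating at n = 18 gives b_{18} = -52.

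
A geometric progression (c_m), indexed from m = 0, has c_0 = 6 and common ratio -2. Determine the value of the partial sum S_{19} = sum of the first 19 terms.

1048578

c_m = 6·(-2)^(m-0).
S = 6·((-2)^19 - 1)/(-2 - 1) = 6·(-524288 - 1)/(-3) = 1048578.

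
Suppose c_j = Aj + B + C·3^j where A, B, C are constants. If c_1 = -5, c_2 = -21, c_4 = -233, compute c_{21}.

-31381059565

Plug in j = 1, 2, 4: A + B + 3C = -5; 2A + B + 9C = -21; 4A + B + 81C = -233.
Subtracting the first from the second: A + 6C = -16.
Subtracting the second from the third: 2A + 72C = -212.
Solving: C = -3, A = 2, then B = 2.
Hence c_{21} = 2·21 + 2 + (-3)·10460353203 = -31381059565.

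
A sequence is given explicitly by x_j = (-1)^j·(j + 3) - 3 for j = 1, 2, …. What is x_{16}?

16

(-1)^16 = 1; j + 3 at j=16 is 19; so x_{16} = 16.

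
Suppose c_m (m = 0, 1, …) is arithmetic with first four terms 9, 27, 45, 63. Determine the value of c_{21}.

Common difference d = 18.
c_m = 9 + (m - 0)·18.
c_{21} = 9 + 21·18 = 387.

387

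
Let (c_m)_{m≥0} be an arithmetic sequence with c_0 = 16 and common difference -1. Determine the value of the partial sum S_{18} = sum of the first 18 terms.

c_m = 16 + (m - 0)·(-1).
c_{17} = -1; S = 18·(16 + (-1))/2 = 135.

135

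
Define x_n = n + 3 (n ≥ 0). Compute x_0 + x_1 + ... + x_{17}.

207

Over n = 0..17: Σn = 153.
Total = (1)·153 + (3)·18 = 207.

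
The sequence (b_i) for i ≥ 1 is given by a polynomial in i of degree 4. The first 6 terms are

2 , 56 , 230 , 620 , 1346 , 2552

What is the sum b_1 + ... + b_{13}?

1st diffs: 54, 174, 390, 726, 1206.
2nd diffs: 120, 216, 336, 480.
3rd diffs: 96, 120, 144.
4th diffs: 24, 24 (constant).
Newton forward-difference form: b_i = 2 + 54·C(i-1,1) + 120·C(i-1,2) + 96·C(i-1,3) + 24·C(i-1,4).
Continuing: …, 4406, 7100, 10850, 15896, …, b_{13} = 41570.
Summing i = 1..13 (13 terms) gives 138086.

138086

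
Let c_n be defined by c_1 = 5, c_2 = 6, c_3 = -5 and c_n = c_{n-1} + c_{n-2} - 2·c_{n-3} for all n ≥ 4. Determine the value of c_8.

Iterate the recurrence:
c_4 = -9, c_5 = -26, c_6 = -25, c_7 = -33, c_8 = -6.

-6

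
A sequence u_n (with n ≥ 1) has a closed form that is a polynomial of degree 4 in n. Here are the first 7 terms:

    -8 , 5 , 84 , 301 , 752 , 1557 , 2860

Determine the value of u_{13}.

1st diffs: 13, 79, 217, 451, 805, 1303.
2nd diffs: 66, 138, 234, 354, 498.
3rd diffs: 72, 96, 120, 144.
4th diffs: 24, 24, 24 (constant).
Newton forward-difference form: u_n = -8 + 13·C(n-1,1) + 66·C(n-1,2) + 72·C(n-1,3) + 24·C(n-1,4).
At n = 13: n-1 = 12, so u_{13} = -8 + 156 + 4356 + 15840 + 11880 = 32224.

32224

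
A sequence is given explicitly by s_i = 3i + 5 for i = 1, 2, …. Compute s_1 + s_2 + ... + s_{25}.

1100

Over i = 1..25: Σi = 325.
Total = (3)·325 + (5)·25 = 1100.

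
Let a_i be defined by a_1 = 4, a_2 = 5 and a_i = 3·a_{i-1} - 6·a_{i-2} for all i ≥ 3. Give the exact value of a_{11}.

-30861

Iterate the recurrence:
a_3 = -9  a_4 = -57  a_5 = -117  a_6 = -9  a_7 = 675  a_8 = 2079  a_9 = 2187  a_{10} = -5913  a_{11} = -30861.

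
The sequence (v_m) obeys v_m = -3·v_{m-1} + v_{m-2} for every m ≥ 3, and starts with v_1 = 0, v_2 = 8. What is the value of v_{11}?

-342696

Iterate the recurrence:
v_3 = -24; v_4 = 80; v_5 = -264; v_6 = 872; v_7 = -2880; v_8 = 9512; v_9 = -31416; v_{10} = 103760; v_{11} = -342696.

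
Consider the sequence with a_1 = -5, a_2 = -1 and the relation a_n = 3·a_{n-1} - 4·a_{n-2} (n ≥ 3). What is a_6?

Step forward from the initial values:
a_3 = 17  a_4 = 55  a_5 = 97  a_6 = 71.

71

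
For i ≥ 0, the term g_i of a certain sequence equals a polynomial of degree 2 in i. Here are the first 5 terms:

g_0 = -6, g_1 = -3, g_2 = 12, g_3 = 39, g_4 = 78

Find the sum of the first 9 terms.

1st diffs: 3, 15, 27, 39.
2nd diffs: 12, 12, 12 (constant).
Newton forward-difference form: g_i = -6 + 3·C(i,1) + 12·C(i,2).
Continuing: 129, 192, 267, 354.
Summing i = 0..8 (9 terms) gives 1062.

1062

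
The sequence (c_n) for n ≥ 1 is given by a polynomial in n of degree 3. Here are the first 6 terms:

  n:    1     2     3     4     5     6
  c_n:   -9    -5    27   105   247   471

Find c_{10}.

1st diffs: 4, 32, 78, 142, 224.
2nd diffs: 28, 46, 64, 82.
3rd diffs: 18, 18, 18 (constant).
Newton forward-difference form: c_n = -9 + 4·C(n-1,1) + 28·C(n-1,2) + 18·C(n-1,3).
At n = 10: n-1 = 9, so c_{10} = -9 + 36 + 1008 + 1512 = 2547.

2547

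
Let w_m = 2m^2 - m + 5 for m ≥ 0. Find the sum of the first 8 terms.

292

Over m = 0..7: Σm = 28, Σm² = 140.
Total = (2)·140 + (-1)·28 + (5)·8 = 292.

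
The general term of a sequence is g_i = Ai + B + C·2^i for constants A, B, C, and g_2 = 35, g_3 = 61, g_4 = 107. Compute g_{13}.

The three given values yield: 2A + B + 4C = 35; 3A + B + 8C = 61; 4A + B + 16C = 107.
Subtracting the first from the second: A + 4C = 26.
Subtracting the second from the third: A + 8C = 46.
Solving: C = 5, A = 6, then B = 3.
Therefore g_{13} = 78 + 3 + 5·8192 = 41041.

41041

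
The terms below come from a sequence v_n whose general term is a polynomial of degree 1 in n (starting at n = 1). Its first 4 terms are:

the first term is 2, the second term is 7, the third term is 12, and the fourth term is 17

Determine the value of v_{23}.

1st diffs: 5, 5, 5 (constant).
So v_n = 5n - 3.
Evaluating at n = 23 gives v_{23} = 112.

112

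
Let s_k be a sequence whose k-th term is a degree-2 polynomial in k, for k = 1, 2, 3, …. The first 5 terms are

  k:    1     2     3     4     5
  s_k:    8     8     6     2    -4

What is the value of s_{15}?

-174

1st diffs: 0, -2, -4, -6.
2nd diffs: -2, -2, -2 (constant).
Newton forward-difference form: s_k = 8 + (-2)·C(k-1,2).
At k = 15: k-1 = 14, so s_{15} = 8 - 182 = -174.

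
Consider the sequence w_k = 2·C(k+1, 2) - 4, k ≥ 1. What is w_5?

26

C(6, 2) = 15, so w_5 = 26.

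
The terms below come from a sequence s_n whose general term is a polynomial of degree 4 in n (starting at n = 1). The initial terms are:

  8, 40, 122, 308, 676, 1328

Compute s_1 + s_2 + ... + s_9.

15252

1st diffs: 32, 82, 186, 368, 652.
2nd diffs: 50, 104, 182, 284.
3rd diffs: 54, 78, 102.
4th diffs: 24, 24 (constant).
Newton forward-difference form: s_n = 8 + 32·C(n-1,1) + 50·C(n-1,2) + 54·C(n-1,3) + 24·C(n-1,4).
Continuing: 2390, 4012, 6368.
Summing n = 1..9 (9 terms) gives 15252.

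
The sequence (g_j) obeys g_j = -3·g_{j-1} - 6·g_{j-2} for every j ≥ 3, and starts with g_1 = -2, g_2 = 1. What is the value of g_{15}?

-492075

Step forward from the initial values:
g_3 = 9; g_4 = -33; g_5 = 45; …; g_{12} = -20169; g_{13} = -43011; g_{14} = 250047; g_{15} = -492075.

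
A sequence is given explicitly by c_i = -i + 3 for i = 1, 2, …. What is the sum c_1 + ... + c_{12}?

Over i = 1..12: Σi = 78.
Total = (-1)·78 + (3)·12 = -42.

-42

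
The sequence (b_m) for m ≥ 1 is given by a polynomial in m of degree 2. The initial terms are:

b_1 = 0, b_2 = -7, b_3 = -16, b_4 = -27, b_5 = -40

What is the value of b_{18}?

-391

1st diffs: -7, -9, -11, -13.
2nd diffs: -2, -2, -2 (constant).
So b_m = -m^2 - 4m + 5.
Evaluating at m = 18 gives b_{18} = -391.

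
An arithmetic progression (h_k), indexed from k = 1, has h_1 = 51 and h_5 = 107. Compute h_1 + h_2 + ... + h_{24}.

Common difference d = (107 - 51) / (5 - 1) = 14.
h_k = 51 + (k - 1)·14.
h_{24} = 373; S = 24·(51 + 373)/2 = 5088.

5088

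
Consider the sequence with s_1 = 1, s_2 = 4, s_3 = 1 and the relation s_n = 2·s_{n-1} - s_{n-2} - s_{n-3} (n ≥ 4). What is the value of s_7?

-26

Step forward from the initial values:
s_4 = -3; s_5 = -11; s_6 = -20; s_7 = -26.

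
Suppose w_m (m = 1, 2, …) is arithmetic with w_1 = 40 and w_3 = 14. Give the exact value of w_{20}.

-207

Common difference d = (14 - 40) / (3 - 1) = -13.
w_m = 40 + (m - 1)·(-13).
w_{20} = 40 + 19·(-13) = -207.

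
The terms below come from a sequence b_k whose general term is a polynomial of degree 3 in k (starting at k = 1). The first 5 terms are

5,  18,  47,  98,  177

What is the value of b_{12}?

1st diffs: 13, 29, 51, 79.
2nd diffs: 16, 22, 28.
3rd diffs: 6, 6 (constant).
So b_k = k^3 + 2k^2 + 2.
Evaluating at k = 12 gives b_{12} = 2018.

2018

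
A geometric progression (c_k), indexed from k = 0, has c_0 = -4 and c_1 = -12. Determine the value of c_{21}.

-41841412812

Common ratio r = 3.
c_k = (-4)·3^(k-0).
c_{21} = (-4)·3^21 = -41841412812.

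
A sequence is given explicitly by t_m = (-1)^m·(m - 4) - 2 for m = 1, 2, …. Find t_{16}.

10

(-1)^16 = 1; m - 4 at m=16 is 12; so t_{16} = 10.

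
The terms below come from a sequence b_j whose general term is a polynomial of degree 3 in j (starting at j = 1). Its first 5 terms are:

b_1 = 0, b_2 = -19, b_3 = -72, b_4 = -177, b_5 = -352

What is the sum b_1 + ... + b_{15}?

1st diffs: -19, -53, -105, -175.
2nd diffs: -34, -52, -70.
3rd diffs: -18, -18 (constant).
So b_j = -3j^3 + j^2 - j + 3.
Continuing: …, -615, -984, -1477, -2112, …, b_{15} = -9912.
Summing j = 1..15 (15 terms) gives -42035.

-42035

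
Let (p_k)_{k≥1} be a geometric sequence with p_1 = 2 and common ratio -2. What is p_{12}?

p_k = 2·(-2)^(k-1).
p_{12} = 2·(-2)^11 = -4096.

-4096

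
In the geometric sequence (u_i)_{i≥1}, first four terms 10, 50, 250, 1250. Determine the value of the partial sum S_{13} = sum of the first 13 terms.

Common ratio r = 5.
u_i = 10·5^(i-1).
S = 10·(5^13 - 1)/(5 - 1) = 10·(1220703125 - 1)/(4) = 3051757810.

3051757810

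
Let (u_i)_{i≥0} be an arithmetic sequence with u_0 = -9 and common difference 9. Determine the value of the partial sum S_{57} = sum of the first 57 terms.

u_i = -9 + (i - 0)·9.
u_{56} = 495; S = 57·(-9 + 495)/2 = 13851.

13851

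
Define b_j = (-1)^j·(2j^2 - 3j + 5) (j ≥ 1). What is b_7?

-82

(-1)^7 = -1; 2j^2 - 3j + 5 at j=7 is 82; so b_7 = -82.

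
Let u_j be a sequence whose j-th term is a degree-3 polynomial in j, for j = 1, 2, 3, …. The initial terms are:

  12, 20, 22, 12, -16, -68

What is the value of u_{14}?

-2068

1st diffs: 8, 2, -10, -28, -52.
2nd diffs: -6, -12, -18, -24.
3rd diffs: -6, -6, -6 (constant).
Newton forward-difference form: u_j = 12 + 8·C(j-1,1) + (-6)·C(j-1,2) + (-6)·C(j-1,3).
At j = 14: j-1 = 13, so u_{14} = 12 + 104 - 468 - 1716 = -2068.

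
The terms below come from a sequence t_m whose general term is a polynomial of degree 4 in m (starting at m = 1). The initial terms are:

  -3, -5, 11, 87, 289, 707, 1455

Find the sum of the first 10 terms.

1st diffs: -2, 16, 76, 202, 418, 748.
2nd diffs: 18, 60, 126, 216, 330.
3rd diffs: 42, 66, 90, 114.
4th diffs: 24, 24, 24 (constant).
So t_m = m^4 - 3m^3 + 2m^2 - 2m - 1.
Continuing: 2671, 4517, 7179.
Summing m = 1..10 (10 terms) gives 16908.

16908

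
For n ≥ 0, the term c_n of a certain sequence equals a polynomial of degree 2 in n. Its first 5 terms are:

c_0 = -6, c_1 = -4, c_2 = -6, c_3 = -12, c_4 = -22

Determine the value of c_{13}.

-292

1st diffs: 2, -2, -6, -10.
2nd diffs: -4, -4, -4 (constant).
So c_n = -2n^2 + 4n - 6.
Evaluating at n = 13 gives c_{13} = -292.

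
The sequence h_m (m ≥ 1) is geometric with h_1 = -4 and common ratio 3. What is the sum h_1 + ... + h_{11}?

h_m = (-4)·3^(m-1).
S = (-4)·(3^11 - 1)/(3 - 1) = (-4)·(177147 - 1)/(2) = -354292.

-354292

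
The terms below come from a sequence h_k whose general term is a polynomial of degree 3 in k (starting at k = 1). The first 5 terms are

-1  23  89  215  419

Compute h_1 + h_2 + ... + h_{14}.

35476

1st diffs: 24, 66, 126, 204.
2nd diffs: 42, 60, 78.
3rd diffs: 18, 18 (constant).
Newton forward-difference form: h_k = -1 + 24·C(k-1,1) + 42·C(k-1,2) + 18·C(k-1,3).
Continuing: …, 719, 1133, 1679, 2375, …, h_{14} = 8735.
Summing k = 1..14 (14 terms) gives 35476.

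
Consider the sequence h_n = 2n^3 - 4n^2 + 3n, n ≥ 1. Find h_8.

792

h_8 = 2·8^3 - 4·8^2 + 3·8 = 792.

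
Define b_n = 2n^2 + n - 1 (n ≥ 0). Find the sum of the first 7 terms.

196

Over n = 0..6: Σn = 21, Σn² = 91.
Total = (2)·91 + (1)·21 + (-1)·7 = 196.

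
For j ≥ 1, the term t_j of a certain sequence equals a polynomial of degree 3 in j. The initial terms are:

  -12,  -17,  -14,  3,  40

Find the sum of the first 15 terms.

1st diffs: -5, 3, 17, 37.
2nd diffs: 8, 14, 20.
3rd diffs: 6, 6 (constant).
So t_j = j^3 - 2j^2 - 6j - 5.
Continuing: …, 103, 198, 331, 508, …, t_{15} = 2830.
Summing j = 1..15 (15 terms) gives 11125.

11125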